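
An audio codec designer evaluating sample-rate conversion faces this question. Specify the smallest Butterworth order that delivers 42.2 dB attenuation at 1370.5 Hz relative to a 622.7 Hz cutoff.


Butterworth filter order formula:
n = log10(10^(A/10) - 1) / (2 * log10(f_stop/f_pass))
10^(42.2/10) - 1 = 16594.8691
f_stop/f_pass = 1370.5 / 622.7 = 2.2009
n = 6.1587 -> ceil = 7

7


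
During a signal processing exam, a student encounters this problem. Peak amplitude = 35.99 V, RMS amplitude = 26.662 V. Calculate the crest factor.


Crest factor is the ratio of peak to RMS:
CF = V_peak / V_rms
   = 35.99 / 26.662
   = 1.3499

1.3499


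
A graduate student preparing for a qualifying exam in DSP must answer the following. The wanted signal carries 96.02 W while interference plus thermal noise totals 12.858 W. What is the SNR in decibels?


SNR in decibels:
SNR = 10 * log10(Ps / Pn)
    = 10 * log10(96.02 / 12.858)
    = 10 * log10(7.4677)
    = 10 * 0.8732
    = 8.73 dB

8.73 dB


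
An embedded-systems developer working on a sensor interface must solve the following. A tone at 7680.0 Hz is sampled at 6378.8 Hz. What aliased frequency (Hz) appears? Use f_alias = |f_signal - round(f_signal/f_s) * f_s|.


Compute the nearest integer multiple of fs to the signal:
n = round(7680.0 / 6378.8) = 1
f_alias = |7680.0 - 1 * 6378.8|
        = |7680.0 - 6378.8|
        = 1301.2 Hz

1301.2


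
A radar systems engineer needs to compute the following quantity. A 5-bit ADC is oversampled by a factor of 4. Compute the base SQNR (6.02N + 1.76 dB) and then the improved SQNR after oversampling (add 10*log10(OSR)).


Step 1 — baseline SQNR at Nyquist:
SQNR_base = 6.02*N + 1.76
          = 6.02*5 + 1.76
          = 31.86 dB

Step 2 — oversampling processing gain:
G = 10*log10(OSR) = 10*log10(4) = 6.02 dB

Step 3 — total:
SQNR_total = 31.86 + 6.02 = 37.88 dB

Base SQNR = 31.86 dB; oversampled SQNR = 37.88 dB


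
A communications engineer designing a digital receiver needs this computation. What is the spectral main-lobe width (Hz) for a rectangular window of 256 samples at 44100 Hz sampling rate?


Main lobe width for a rectangular window:
Width = 2 * fs / N
      = 2 * 44100 / 256
      = 88200 / 256
      = 344.531 Hz

344.531 Hz


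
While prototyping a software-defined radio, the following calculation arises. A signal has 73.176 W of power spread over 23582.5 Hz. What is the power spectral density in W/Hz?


Power spectral density:
PSD = P / BW
    = 73.176 / 23582.5
    = 0.00310298 W/Hz

0.00310298 W/Hz


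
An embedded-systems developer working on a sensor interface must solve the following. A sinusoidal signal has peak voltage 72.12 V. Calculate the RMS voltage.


RMS voltage for a sinusoidal waveform:
V_rms = V_peak / sqrt(2)
      = 72.12 / 1.414214
      = 50.997 V

50.997 V


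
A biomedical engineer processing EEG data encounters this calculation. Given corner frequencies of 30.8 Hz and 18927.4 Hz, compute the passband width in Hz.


Bandwidth is the difference of -3dB frequencies:
BW = f_high - f_low
   = 18927.4 - 30.8
   = 18896.6 Hz

18896.6 Hz


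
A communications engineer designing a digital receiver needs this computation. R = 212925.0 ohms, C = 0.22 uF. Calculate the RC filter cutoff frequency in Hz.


Cutoff frequency of a first-order RC filter:
fc = 1 / (2 * pi * R * C)
C = 0.22 uF = 2.2e-07 F
fc = 1 / (2 * pi * 212925.0 * 2.2e-07)
   = 1 / 0.29432639093687
   = 3.397589 Hz

3.397589 Hz


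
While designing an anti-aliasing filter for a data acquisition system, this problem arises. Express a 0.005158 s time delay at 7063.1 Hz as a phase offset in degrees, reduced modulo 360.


Phase shift from frequency and time delay:
phi = 360 * f * t_delay
    = 360 * 7063.1 * 0.005158
    = 13115.33 degrees
    mod 360 = 155.33 degrees

155.33 degrees


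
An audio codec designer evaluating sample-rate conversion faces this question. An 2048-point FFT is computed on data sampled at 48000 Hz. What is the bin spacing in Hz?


DFT frequency resolution:
df = fs / N
   = 48000 / 2048
   = 23.4375 Hz

23.4375 Hz


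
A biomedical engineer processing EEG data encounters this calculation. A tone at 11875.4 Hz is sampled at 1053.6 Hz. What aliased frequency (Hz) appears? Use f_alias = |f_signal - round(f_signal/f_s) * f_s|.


Compute the nearest integer multiple of fs to the signal:
n = round(11875.4 / 1053.6) = 11
f_alias = |11875.4 - 11 * 1053.6|
        = |11875.4 - 11589.6|
        = 285.8 Hz

285.8


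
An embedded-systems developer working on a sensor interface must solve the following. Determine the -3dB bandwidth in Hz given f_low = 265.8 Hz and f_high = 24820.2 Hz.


Bandwidth is the difference of -3dB frequencies:
BW = f_high - f_low
   = 24820.2 - 265.8
   = 24554.4 Hz

24554.4 Hz


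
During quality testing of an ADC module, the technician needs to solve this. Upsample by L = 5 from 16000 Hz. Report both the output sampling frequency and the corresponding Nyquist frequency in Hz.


Step 1 — output sample rate after interpolation by L:
fs_out = L * fs_in = 5 * 16000 = 80000 Hz

Step 2 — Nyquist frequency of the output stream:
f_Nyq = fs_out / 2 = 80000 / 2 = 40000.0 Hz

fs_out = 80000 Hz; f_Nyquist = 40000.0 Hz


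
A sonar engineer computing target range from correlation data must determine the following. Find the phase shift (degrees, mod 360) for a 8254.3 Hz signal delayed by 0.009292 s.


Phase shift from frequency and time delay:
phi = 360 * f * t_delay
    = 360 * 8254.3 * 0.009292
    = 27611.62 degrees
    mod 360 = 251.62 degrees

251.62 degrees


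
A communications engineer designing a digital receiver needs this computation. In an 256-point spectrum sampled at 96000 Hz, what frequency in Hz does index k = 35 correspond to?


Frequency of DFT bin k:
f_k = k * fs / N
    = 35 * 96000 / 256
    = 3360000 / 256
    = 13125.0 Hz

13125.0 Hz


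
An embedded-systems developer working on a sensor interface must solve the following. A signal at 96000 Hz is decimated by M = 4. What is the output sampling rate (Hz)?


Decimation reduces the sample rate:
fs_out = fs_in / M
       = 96000 / 4
       = 24000.0 Hz

24000.0 Hz


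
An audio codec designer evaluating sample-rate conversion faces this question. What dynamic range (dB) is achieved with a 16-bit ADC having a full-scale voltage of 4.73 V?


Dynamic range from full-scale to LSB:
V_min = V_max / 2^bits = 4.73 / 2^16
DR = 20 * log10(V_max / V_min)
   = 20 * log10(2^16)
   = 20 * 16 * log10(2)
   = 96.33 dB

96.33 dB


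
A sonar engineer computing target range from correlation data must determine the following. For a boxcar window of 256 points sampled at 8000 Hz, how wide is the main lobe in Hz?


Main lobe width for a rectangular window:
Width = 2 * fs / N
      = 2 * 8000 / 256
      = 16000 / 256
      = 62.5 Hz

62.5 Hz


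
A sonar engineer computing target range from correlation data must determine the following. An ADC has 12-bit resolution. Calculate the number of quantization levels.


Number of quantization levels = 2^N
= 2^12
= 4096

4096


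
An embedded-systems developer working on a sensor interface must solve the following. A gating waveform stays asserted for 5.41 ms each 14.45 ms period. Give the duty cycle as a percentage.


Duty cycle as a percentage:
DC = (t_on / T) * 100
   = (5.41 / 14.45) * 100
   = 0.374394 * 100
   = 37.44 %

37.44 %


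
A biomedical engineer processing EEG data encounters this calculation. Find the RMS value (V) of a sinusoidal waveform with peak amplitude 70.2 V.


RMS voltage for a sinusoidal waveform:
V_rms = V_peak / sqrt(2)
      = 70.2 / 1.414214
      = 49.639 V

49.639 V


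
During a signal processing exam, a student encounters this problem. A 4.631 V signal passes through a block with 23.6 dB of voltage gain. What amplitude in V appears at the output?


Output voltage from dB gain:
V_out = V_in * 10^(gain_dB / 20)
      = 4.631 * 10^(23.6 / 20)
      = 4.631 * 15.135612
      = 70.093 V

70.093 V


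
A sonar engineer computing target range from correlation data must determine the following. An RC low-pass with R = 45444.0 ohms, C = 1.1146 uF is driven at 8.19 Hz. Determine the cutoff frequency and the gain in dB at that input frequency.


Step 1 — cutoff frequency:
fc = 1 / (2*pi*R*C)
C = 1.1146 uF = 1.1146e-06 F
fc = 1 / (2*pi*45444.0*1.1146e-06)
   = 3.14213 Hz

Step 2 — magnitude at f = 8.19 Hz:
|H(f)| = 1 / sqrt(1 + (f/fc)^2)
f/fc = 8.19 / 3.14213 = 2.606512
|H| = 1 / sqrt(1 + 6.793905) = 0.3581974
|H|_dB = 20*log10(0.3581974) = -8.92 dB

fc = 3.14213 Hz; |H(8.19 Hz)| = -8.92 dB


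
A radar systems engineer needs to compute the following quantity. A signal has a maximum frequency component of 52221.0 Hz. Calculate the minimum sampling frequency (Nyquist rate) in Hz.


The Nyquist rate is twice the maximum frequency component.
fs_min = 2 * fmax
      = 2 * 52221.0
      = 104442.0 Hz

104442.0


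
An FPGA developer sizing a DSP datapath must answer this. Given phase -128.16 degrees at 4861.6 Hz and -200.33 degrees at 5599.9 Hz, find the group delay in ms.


Group delay from phase difference:
tau = -d(phi)/d(omega)
d(phi) = -72.17 deg = -1.259604 rad
d(omega) = 2*pi*(5599.9 - 4861.6) = 4638.8757 rad/s
tau = -(-1.259604) / 4638.8757
    = 0.2715 ms

0.2715 ms


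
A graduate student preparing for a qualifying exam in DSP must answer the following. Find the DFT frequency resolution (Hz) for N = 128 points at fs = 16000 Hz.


DFT frequency resolution:
df = fs / N
   = 16000 / 128
   = 125.0 Hz

125.0 Hz


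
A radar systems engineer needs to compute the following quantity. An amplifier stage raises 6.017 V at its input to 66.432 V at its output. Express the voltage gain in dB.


Voltage gain in dB:
G = 20 * log10(Vout / Vin)
  = 20 * log10(66.432 / 6.017)
  = 20 * log10(11.040718)
  = 20 * 1.042997
  = 20.86 dB

20.86 dB


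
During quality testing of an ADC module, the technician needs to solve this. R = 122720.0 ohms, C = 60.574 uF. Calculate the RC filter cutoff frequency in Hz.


Cutoff frequency of a first-order RC filter:
fc = 1 / (2 * pi * R * C)
C = 60.574 uF = 6.0574e-05 F
fc = 1 / (2 * pi * 122720.0 * 6.0574e-05)
   = 1 / 46.70694566934
   = 0.02141 Hz

0.02141 Hz


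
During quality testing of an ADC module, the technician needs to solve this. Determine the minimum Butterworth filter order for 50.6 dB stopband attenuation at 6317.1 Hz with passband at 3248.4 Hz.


Butterworth filter order formula:
n = log10(10^(A/10) - 1) / (2 * log10(f_stop/f_pass))
10^(50.6/10) - 1 = 114814.3621
f_stop/f_pass = 6317.1 / 3248.4 = 1.9447
n = 8.7589 -> ceil = 9

9


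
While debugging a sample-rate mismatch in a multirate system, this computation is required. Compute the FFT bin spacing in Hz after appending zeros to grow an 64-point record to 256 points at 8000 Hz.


Frequency resolution after zero-padding:
N_padded = 64 * 4 = 256
df = fs / N_padded
   = 8000 / 256
   = 31.25 Hz

31.25 Hz


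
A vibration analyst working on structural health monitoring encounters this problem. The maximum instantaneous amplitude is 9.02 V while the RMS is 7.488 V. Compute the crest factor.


Crest factor is the ratio of peak to RMS:
CF = V_peak / V_rms
   = 9.02 / 7.488
   = 1.2046

1.2046


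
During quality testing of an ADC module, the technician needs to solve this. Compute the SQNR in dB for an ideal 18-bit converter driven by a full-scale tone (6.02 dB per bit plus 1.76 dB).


Theoretical SNR for a full-scale sinusoid:
SNR = 6.02 * N + 1.76
    = 6.02 * 18 + 1.76
    = 108.36 + 1.76
    = 110.12 dB

110.12 dB


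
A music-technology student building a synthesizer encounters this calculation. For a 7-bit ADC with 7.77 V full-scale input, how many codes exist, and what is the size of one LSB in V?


Step 1 — number of quantization levels:
L = 2^N = 2^7 = 128

Step 2 — LSB step size:
delta = Vfs / L
      = 7.77 / 128
      = 0.06070312 V

Levels = 128; step size = 0.06070312 V


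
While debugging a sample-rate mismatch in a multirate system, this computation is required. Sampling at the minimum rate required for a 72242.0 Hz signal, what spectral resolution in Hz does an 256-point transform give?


Step 1 — Nyquist sampling rate:
fs = 2 * fmax = 2 * 72242.0 = 144484.0 Hz

Step 2 — DFT bin spacing:
df = fs / N = 144484.0 / 256 = 564.3906 Hz

564.3906 Hz


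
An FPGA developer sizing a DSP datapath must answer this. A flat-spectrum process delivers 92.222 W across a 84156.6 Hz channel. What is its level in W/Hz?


Power spectral density:
PSD = P / BW
    = 92.222 / 84156.6
    = 0.00109584 W/Hz

0.00109584 W/Hz


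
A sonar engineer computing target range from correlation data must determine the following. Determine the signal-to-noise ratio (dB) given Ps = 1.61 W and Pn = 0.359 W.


SNR in decibels:
SNR = 10 * log10(Ps / Pn)
    = 10 * log10(1.61 / 0.359)
    = 10 * log10(4.4847)
    = 10 * 0.6517
    = 6.52 dB

6.52 dB


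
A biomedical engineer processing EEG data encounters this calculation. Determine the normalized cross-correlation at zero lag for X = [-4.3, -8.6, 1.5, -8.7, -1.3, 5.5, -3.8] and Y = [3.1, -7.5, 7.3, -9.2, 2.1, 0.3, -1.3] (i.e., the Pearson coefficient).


Pearson correlation coefficient (population):
r = cov(X,Y) / (std(X) * std(Y))
Mean X = -2.8143, Mean Y = -0.7429
Cov(X,Y) = 18.769388
Std(X) = 4.800723, Std(Y) = 5.426353
r = 0.7205

0.7205


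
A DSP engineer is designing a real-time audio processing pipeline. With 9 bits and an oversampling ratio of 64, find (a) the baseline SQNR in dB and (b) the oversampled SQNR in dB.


Step 1 — baseline SQNR at Nyquist:
SQNR_base = 6.02*N + 1.76
          = 6.02*9 + 1.76
          = 55.94 dB

Step 2 — oversampling processing gain:
G = 10*log10(OSR) = 10*log10(64) = 18.06 dB

Step 3 — total:
SQNR_total = 55.94 + 18.06 = 74.0 dB

Base SQNR = 55.94 dB; oversampled SQNR = 74.0 dB


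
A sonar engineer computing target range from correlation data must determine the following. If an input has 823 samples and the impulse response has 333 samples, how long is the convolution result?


Linear convolution output length:
L = N + M - 1
  = 823 + 333 - 1
  = 1155 samples

1155


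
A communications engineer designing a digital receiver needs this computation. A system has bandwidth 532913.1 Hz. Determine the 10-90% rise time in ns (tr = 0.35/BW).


Rise time from bandwidth relationship:
tr = 0.35 / BW
   = 0.35 / 532913.1
   = 6.567674917e-07 s
   = 656.7675 ns

656.7675 ns


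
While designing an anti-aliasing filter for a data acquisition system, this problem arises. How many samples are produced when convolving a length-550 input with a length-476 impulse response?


Linear convolution output length:
L = N + M - 1
  = 550 + 476 - 1
  = 1025 samples

1025


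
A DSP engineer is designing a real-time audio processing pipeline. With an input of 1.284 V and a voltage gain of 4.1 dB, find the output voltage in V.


Output voltage from dB gain:
V_out = V_in * 10^(gain_dB / 20)
      = 1.284 * 10^(4.1 / 20)
      = 1.284 * 1.603245
      = 2.0586 V

2.0586 V


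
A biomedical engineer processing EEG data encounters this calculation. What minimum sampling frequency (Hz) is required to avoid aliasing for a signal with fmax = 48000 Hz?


The Nyquist rate is twice the maximum frequency component.
fs_min = 2 * fmax
      = 2 * 48000
      = 96000 Hz

96000


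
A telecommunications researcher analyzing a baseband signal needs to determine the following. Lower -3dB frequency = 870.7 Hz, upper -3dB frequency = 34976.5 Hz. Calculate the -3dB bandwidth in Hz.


Bandwidth is the difference of -3dB frequencies:
BW = f_high - f_low
   = 34976.5 - 870.7
   = 34105.8 Hz

34105.8 Hz


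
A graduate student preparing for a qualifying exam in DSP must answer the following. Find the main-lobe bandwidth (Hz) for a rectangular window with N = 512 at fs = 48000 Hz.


Main lobe width for a rectangular window:
Width = 2 * fs / N
      = 2 * 48000 / 512
      = 96000 / 512
      = 187.5 Hz

187.5 Hz


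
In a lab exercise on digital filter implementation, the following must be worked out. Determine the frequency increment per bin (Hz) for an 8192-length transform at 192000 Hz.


DFT frequency resolution:
df = fs / N
   = 192000 / 8192
   = 23.4375 Hz

23.4375 Hz


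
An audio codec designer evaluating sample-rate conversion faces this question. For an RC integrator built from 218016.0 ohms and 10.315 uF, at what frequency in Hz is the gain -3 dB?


Cutoff frequency of a first-order RC filter:
fc = 1 / (2 * pi * R * C)
C = 10.315 uF = 1.0315e-05 F
fc = 1 / (2 * pi * 218016.0 * 1.0315e-05)
   = 1 / 14.129847281599
   = 0.070772 Hz

0.070772 Hz


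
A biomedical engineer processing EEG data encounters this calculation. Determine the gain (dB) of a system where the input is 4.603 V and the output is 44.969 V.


Voltage gain in dB:
G = 20 * log10(Vout / Vin)
  = 20 * log10(44.969 / 4.603)
  = 20 * log10(9.769498)
  = 20 * 0.989872
  = 19.8 dB

19.8 dB


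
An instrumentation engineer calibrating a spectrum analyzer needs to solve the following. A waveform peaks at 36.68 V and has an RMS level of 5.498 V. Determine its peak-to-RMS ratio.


Crest factor is the ratio of peak to RMS:
CF = V_peak / V_rms
   = 36.68 / 5.498
   = 6.6715

6.6715


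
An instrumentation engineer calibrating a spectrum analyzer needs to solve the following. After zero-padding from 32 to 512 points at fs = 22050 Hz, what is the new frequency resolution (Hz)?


Frequency resolution after zero-padding:
N_padded = 32 * 16 = 512
df = fs / N_padded
   = 22050 / 512
   = 43.0664 Hz

43.0664 Hz


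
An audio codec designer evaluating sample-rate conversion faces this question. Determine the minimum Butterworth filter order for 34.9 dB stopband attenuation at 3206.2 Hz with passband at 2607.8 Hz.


Butterworth filter order formula:
n = log10(10^(A/10) - 1) / (2 * log10(f_stop/f_pass))
10^(34.9/10) - 1 = 3089.2954
f_stop/f_pass = 3206.2 / 2607.8 = 1.2295
n = 19.4494 -> ceil = 20

20


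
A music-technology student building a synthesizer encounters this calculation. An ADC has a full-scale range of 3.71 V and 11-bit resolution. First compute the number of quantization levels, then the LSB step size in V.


Step 1 — number of quantization levels:
L = 2^N = 2^11 = 2048

Step 2 — LSB step size:
delta = Vfs / L
      = 3.71 / 2048
      = 0.00181152 V

Levels = 2048; step size = 0.00181152 V


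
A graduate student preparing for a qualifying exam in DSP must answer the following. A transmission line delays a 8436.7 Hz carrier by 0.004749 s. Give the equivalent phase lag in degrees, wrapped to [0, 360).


Phase shift from frequency and time delay:
phi = 360 * f * t_delay
    = 360 * 8436.7 * 0.004749
    = 14423.72 degrees
    mod 360 = 23.72 degrees

23.72 degrees


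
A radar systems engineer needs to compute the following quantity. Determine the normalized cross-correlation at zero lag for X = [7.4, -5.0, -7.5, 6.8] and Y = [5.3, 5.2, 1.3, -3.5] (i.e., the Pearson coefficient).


Pearson correlation coefficient (population):
r = cov(X,Y) / (std(X) * std(Y))
Mean X = 0.425, Mean Y = 2.075
Cov(X,Y) = -5.964375
Std(X) = 6.736607, Std(Y) = 3.60026
r = -0.2459

-0.2459


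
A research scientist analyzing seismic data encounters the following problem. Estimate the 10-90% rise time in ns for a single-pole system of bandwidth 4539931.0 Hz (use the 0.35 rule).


Rise time from bandwidth relationship:
tr = 0.35 / BW
   = 0.35 / 4539931.0
   = 7.70936827e-08 s
   = 77.0937 ns

77.0937 ns


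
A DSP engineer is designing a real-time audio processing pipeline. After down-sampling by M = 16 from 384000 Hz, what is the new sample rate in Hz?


Decimation reduces the sample rate:
fs_out = fs_in / M
       = 384000 / 16
       = 24000.0 Hz

24000.0 Hz


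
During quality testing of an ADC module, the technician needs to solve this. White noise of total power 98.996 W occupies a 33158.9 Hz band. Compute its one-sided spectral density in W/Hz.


Power spectral density:
PSD = P / BW
    = 98.996 / 33158.9
    = 0.0029855 W/Hz

0.0029855 W/Hz


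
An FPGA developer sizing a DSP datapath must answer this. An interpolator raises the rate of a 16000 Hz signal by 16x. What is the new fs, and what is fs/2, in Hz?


Step 1 — output sample rate after interpolation by L:
fs_out = L * fs_in = 16 * 16000 = 256000 Hz

Step 2 — Nyquist frequency of the output stream:
f_Nyq = fs_out / 2 = 256000 / 2 = 128000.0 Hz

fs_out = 256000 Hz; f_Nyquist = 128000.0 Hz


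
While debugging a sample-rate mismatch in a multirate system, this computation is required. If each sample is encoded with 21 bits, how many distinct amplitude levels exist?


Number of quantization levels = 2^N
= 2^21
= 2097152

2097152


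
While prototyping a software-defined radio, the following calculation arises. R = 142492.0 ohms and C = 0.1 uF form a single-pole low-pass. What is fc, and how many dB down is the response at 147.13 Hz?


Step 1 — cutoff frequency:
fc = 1 / (2*pi*R*C)
C = 0.1 uF = 1e-07 F
fc = 1 / (2*pi*142492.0*1e-07)
   = 11.1694 Hz

Step 2 — magnitude at f = 147.13 Hz:
|H(f)| = 1 / sqrt(1 + (f/fc)^2)
f/fc = 147.13 / 11.1694 = 13.172597
|H| = 1 / sqrt(1 + 173.517312) = 0.0756974
|H|_dB = 20*log10(0.0756974) = -22.42 dB

fc = 11.1694 Hz; |H(147.13 Hz)| = -22.42 dB


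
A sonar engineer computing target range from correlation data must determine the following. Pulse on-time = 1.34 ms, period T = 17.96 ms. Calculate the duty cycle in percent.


Duty cycle as a percentage:
DC = (t_on / T) * 100
   = (1.34 / 17.96) * 100
   = 0.07461 * 100
   = 7.46 %

7.46 %


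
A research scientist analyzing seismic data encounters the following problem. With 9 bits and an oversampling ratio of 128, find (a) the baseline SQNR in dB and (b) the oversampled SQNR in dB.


Step 1 — baseline SQNR at Nyquist:
SQNR_base = 6.02*N + 1.76
          = 6.02*9 + 1.76
          = 55.94 dB

Step 2 — oversampling processing gain:
G = 10*log10(OSR) = 10*log10(128) = 21.07 dB

Step 3 — total:
SQNR_total = 55.94 + 21.07 = 77.01 dB

Base SQNR = 55.94 dB; oversampled SQNR = 77.01 dB


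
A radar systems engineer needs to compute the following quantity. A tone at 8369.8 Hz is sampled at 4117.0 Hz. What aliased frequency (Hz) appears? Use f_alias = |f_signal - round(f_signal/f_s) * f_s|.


Compute the nearest integer multiple of fs to the signal:
n = round(8369.8 / 4117.0) = 2
f_alias = |8369.8 - 2 * 4117.0|
        = |8369.8 - 8234.0|
        = 135.8 Hz

135.8


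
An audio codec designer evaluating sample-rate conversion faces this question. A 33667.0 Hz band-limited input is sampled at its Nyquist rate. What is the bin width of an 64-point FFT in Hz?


Step 1 — Nyquist sampling rate:
fs = 2 * fmax = 2 * 33667.0 = 67334.0 Hz

Step 2 — DFT bin spacing:
df = fs / N = 67334.0 / 64 = 1052.0938 Hz

1052.0938 Hz


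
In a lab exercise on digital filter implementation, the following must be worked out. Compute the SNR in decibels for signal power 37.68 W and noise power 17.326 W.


SNR in decibels:
SNR = 10 * log10(Ps / Pn)
    = 10 * log10(37.68 / 17.326)
    = 10 * log10(2.1748)
    = 10 * 0.3374
    = 3.37 dB

3.37 dB


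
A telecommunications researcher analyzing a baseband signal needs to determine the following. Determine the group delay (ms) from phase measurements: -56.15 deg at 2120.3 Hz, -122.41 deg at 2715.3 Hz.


Group delay from phase difference:
tau = -d(phi)/d(omega)
d(phi) = -66.26 deg = -1.156455 rad
d(omega) = 2*pi*(2715.3 - 2120.3) = 3738.4953 rad/s
tau = -(-1.156455) / 3738.4953
    = 0.3093 ms

0.3093 ms


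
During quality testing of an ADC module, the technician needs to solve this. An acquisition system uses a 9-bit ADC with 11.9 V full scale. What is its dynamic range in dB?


Dynamic range from full-scale to LSB:
V_min = V_max / 2^bits = 11.9 / 2^9
DR = 20 * log10(V_max / V_min)
   = 20 * log10(2^9)
   = 20 * 9 * log10(2)
   = 54.19 dB

54.19 dB


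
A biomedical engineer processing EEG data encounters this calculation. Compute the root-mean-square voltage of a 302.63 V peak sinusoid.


RMS voltage for a sinusoidal waveform:
V_rms = V_peak / sqrt(2)
      = 302.63 / 1.414214
      = 213.992 V

213.992 V


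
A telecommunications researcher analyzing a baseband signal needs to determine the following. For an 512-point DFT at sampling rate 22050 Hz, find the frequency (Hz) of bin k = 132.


Frequency of DFT bin k:
f_k = k * fs / N
    = 132 * 22050 / 512
    = 2910600 / 512
    = 5684.766 Hz

5684.766 Hz


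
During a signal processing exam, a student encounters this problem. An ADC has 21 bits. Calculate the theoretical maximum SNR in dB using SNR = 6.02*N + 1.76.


Theoretical SNR for a full-scale sinusoid:
SNR = 6.02 * N + 1.76
    = 6.02 * 21 + 1.76
    = 126.42 + 1.76
    = 128.18 dB

128.18 dB


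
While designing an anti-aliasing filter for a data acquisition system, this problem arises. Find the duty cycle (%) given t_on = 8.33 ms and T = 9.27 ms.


Duty cycle as a percentage:
DC = (t_on / T) * 100
   = (8.33 / 9.27) * 100
   = 0.898598 * 100
   = 89.86 %

89.86 %


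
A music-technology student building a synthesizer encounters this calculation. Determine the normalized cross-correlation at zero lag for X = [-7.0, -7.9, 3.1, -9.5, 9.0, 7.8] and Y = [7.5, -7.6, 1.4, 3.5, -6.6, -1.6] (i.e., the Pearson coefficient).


Pearson correlation coefficient (population):
r = cov(X,Y) / (std(X) * std(Y))
Mean X = -0.75, Mean Y = -0.5667
Cov(X,Y) = -15.966667
Std(X) = 7.634734, Std(Y) = 5.360556
r = -0.3901

-0.3901


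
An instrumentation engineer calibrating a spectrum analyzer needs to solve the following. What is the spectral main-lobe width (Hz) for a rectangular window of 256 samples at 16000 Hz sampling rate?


Main lobe width for a rectangular window:
Width = 2 * fs / N
      = 2 * 16000 / 256
      = 32000 / 256
      = 125.0 Hz

125.0 Hz


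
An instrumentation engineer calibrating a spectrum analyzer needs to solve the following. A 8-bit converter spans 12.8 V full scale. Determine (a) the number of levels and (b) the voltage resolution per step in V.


Step 1 — number of quantization levels:
L = 2^N = 2^8 = 256

Step 2 — LSB step size:
delta = Vfs / L
      = 12.8 / 256
      = 0.05 V

Levels = 256; step size = 0.05 V


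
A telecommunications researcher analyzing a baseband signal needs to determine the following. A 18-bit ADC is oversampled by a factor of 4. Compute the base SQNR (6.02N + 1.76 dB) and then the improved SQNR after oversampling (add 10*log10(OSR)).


Step 1 — baseline SQNR at Nyquist:
SQNR_base = 6.02*N + 1.76
          = 6.02*18 + 1.76
          = 110.12 dB

Step 2 — oversampling processing gain:
G = 10*log10(OSR) = 10*log10(4) = 6.02 dB

Step 3 — total:
SQNR_total = 110.12 + 6.02 = 116.14 dB

Base SQNR = 110.12 dB; oversampled SQNR = 116.14 dB


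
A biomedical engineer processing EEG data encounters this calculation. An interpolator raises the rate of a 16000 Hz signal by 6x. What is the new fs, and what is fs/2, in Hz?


Step 1 — output sample rate after interpolation by L:
fs_out = L * fs_in = 6 * 16000 = 96000 Hz

Step 2 — Nyquist frequency of the output stream:
f_Nyq = fs_out / 2 = 96000 / 2 = 48000.0 Hz

fs_out = 96000 Hz; f_Nyquist = 48000.0 Hz


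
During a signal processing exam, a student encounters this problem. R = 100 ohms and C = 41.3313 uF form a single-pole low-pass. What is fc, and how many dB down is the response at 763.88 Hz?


Step 1 — cutoff frequency:
fc = 1 / (2*pi*R*C)
C = 41.3313 uF = 4.13313e-05 F
fc = 1 / (2*pi*100*4.13313e-05)
   = 38.5071 Hz

Step 2 — magnitude at f = 763.88 Hz:
|H(f)| = 1 / sqrt(1 + (f/fc)^2)
f/fc = 763.88 / 38.5071 = 19.837381
|H| = 1 / sqrt(1 + 393.521685) = 0.050346
|H|_dB = 20*log10(0.050346) = -25.96 dB

fc = 38.5071 Hz; |H(763.88 Hz)| = -25.96 dB


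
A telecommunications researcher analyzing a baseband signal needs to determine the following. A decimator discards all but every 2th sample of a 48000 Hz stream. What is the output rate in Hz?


Decimation reduces the sample rate:
fs_out = fs_in / M
       = 48000 / 2
       = 24000.0 Hz

24000.0 Hz


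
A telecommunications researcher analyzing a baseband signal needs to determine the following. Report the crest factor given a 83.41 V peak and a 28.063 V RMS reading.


Crest factor is the ratio of peak to RMS:
CF = V_peak / V_rms
   = 83.41 / 28.063
   = 2.9722

2.9722


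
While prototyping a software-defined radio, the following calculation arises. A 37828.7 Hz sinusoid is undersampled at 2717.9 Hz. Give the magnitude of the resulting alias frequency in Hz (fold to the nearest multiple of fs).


Compute the nearest integer multiple of fs to the signal:
n = round(37828.7 / 2717.9) = 14
f_alias = |37828.7 - 14 * 2717.9|
        = |37828.7 - 38050.6|
        = 221.9 Hz

221.9


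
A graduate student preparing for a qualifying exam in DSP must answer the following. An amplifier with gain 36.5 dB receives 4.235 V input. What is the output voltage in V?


Output voltage from dB gain:
V_out = V_in * 10^(gain_dB / 20)
      = 4.235 * 10^(36.5 / 20)
      = 4.235 * 66.834392
      = 283.0436 V

283.0436 V


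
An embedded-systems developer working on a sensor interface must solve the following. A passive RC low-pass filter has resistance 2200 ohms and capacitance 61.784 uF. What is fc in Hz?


Cutoff frequency of a first-order RC filter:
fc = 1 / (2 * pi * R * C)
C = 61.784 uF = 6.1784e-05 F
fc = 1 / (2 * pi * 2200 * 6.1784e-05)
   = 1 / 0.85404070624132
   = 1.170904 Hz

1.170904 Hz


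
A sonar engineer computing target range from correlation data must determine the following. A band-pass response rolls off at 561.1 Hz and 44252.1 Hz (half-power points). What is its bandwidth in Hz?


Bandwidth is the difference of -3dB frequencies:
BW = f_high - f_low
   = 44252.1 - 561.1
   = 43691.0 Hz

43691.0 Hz


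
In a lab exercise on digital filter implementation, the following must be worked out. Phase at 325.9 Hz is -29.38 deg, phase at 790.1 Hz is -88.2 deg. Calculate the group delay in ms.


Group delay from phase difference:
tau = -d(phi)/d(omega)
d(phi) = -58.82 deg = -1.026603 rad
d(omega) = 2*pi*(790.1 - 325.9) = 2916.6546 rad/s
tau = -(-1.026603) / 2916.6546
    = 0.352 ms

0.352 ms


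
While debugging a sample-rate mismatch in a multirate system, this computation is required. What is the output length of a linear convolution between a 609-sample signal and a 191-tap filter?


Linear convolution output length:
L = N + M - 1
  = 609 + 191 - 1
  = 799 samples

799


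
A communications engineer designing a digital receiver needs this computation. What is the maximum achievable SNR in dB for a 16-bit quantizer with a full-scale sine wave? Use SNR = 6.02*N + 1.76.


Theoretical SNR for a full-scale sinusoid:
SNR = 6.02 * N + 1.76
    = 6.02 * 16 + 1.76
    = 96.32 + 1.76
    = 98.08 dB

98.08 dB


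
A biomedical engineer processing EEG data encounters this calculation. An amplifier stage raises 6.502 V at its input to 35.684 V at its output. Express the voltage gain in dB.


Voltage gain in dB:
G = 20 * log10(Vout / Vin)
  = 20 * log10(35.684 / 6.502)
  = 20 * log10(5.488157)
  = 20 * 0.739427
  = 14.79 dB

14.79 dB


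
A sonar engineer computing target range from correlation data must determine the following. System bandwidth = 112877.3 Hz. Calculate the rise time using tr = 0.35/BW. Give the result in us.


Rise time from bandwidth relationship:
tr = 0.35 / BW
   = 0.35 / 112877.3
   = 3.100712012e-06 s
   = 3.1007 us

3.1007 us


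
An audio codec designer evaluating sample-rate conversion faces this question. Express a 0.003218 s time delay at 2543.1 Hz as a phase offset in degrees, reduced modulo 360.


Phase shift from frequency and time delay:
phi = 360 * f * t_delay
    = 360 * 2543.1 * 0.003218
    = 2946.13 degrees
    mod 360 = 66.13 degrees

66.13 degrees


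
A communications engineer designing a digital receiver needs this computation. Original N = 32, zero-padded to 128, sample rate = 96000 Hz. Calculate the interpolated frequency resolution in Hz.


Frequency resolution after zero-padding:
N_padded = 32 * 4 = 128
df = fs / N_padded
   = 96000 / 128
   = 750.0 Hz

750.0 Hz


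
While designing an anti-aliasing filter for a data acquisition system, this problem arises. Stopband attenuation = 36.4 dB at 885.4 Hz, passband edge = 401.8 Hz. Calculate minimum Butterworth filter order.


Butterworth filter order formula:
n = log10(10^(A/10) - 1) / (2 * log10(f_stop/f_pass))
10^(36.4/10) - 1 = 4364.1583
f_stop/f_pass = 885.4 / 401.8 = 2.2036
n = 5.304 -> ceil = 6

6


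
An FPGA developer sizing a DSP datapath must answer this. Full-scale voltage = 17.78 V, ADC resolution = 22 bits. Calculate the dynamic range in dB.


Dynamic range from full-scale to LSB:
V_min = V_max / 2^bits = 17.78 / 2^22
DR = 20 * log10(V_max / V_min)
   = 20 * log10(2^22)
   = 20 * 22 * log10(2)
   = 132.45 dB

132.45 dB


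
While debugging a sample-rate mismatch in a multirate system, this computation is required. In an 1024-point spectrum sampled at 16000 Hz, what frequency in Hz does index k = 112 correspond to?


Frequency of DFT bin k:
f_k = k * fs / N
    = 112 * 16000 / 1024
    = 1792000 / 1024
    = 1750.0 Hz

1750.0 Hz


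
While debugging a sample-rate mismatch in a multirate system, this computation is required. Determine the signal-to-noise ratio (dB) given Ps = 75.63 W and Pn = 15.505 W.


SNR in decibels:
SNR = 10 * log10(Ps / Pn)
    = 10 * log10(75.63 / 15.505)
    = 10 * log10(4.8778)
    = 10 * 0.6882
    = 6.88 dB

6.88 dB


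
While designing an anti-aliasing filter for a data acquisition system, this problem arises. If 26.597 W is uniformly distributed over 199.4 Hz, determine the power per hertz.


Power spectral density:
PSD = P / BW
    = 26.597 / 199.4
    = 0.13338516 W/Hz

0.13338516 W/Hz


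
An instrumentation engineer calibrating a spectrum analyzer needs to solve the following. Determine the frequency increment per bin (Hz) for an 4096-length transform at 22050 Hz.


DFT frequency resolution:
df = fs / N
   = 22050 / 4096
   = 5.3833 Hz

5.3833 Hz


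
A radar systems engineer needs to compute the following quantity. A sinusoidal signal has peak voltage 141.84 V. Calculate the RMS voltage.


RMS voltage for a sinusoidal waveform:
V_rms = V_peak / sqrt(2)
      = 141.84 / 1.414214
      = 100.296 V

100.296 V


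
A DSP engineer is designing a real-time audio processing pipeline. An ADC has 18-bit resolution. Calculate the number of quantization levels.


Number of quantization levels = 2^N
= 2^18
= 262144

262144


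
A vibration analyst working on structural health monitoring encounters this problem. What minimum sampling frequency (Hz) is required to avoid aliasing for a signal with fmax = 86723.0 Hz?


The Nyquist rate is twice the maximum frequency component.
fs_min = 2 * fmax
      = 2 * 86723.0
      = 173446.0 Hz

173446.0


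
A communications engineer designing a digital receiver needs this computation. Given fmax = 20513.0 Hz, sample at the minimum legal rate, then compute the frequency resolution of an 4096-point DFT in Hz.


Step 1 — Nyquist sampling rate:
fs = 2 * fmax = 2 * 20513.0 = 41026.0 Hz

Step 2 — DFT bin spacing:
df = fs / N = 41026.0 / 4096 = 10.0161 Hz

10.0161 Hz


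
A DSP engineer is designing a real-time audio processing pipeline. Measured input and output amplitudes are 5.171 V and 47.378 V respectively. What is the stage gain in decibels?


Voltage gain in dB:
G = 20 * log10(Vout / Vin)
  = 20 * log10(47.378 / 5.171)
  = 20 * log10(9.162251)
  = 20 * 0.962002
  = 19.24 dB

19.24 dB


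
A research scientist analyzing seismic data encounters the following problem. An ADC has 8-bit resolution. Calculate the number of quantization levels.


Number of quantization levels = 2^N
= 2^8
= 256

256


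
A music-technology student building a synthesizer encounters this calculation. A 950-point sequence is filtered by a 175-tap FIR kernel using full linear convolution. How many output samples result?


Linear convolution output length:
L = N + M - 1
  = 950 + 175 - 1
  = 1124 samples

1124


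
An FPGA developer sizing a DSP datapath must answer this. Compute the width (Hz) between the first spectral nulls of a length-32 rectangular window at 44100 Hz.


Main lobe width for a rectangular window:
Width = 2 * fs / N
      = 2 * 44100 / 32
      = 88200 / 32
      = 2756.25 Hz

2756.25 Hz


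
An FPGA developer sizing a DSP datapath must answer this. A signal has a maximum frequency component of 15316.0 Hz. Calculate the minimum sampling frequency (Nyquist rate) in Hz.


The Nyquist rate is twice the maximum frequency component.
fs_min = 2 * fmax
      = 2 * 15316.0
      = 30632.0 Hz

30632.0


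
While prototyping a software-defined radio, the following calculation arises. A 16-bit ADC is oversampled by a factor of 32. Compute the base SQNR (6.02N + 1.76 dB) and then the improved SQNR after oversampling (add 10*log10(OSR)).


Step 1 — baseline SQNR at Nyquist:
SQNR_base = 6.02*N + 1.76
          = 6.02*16 + 1.76
          = 98.08 dB

Step 2 — oversampling processing gain:
G = 10*log10(OSR) = 10*log10(32) = 15.05 dB

Step 3 — total:
SQNR_total = 98.08 + 15.05 = 113.13 dB

Base SQNR = 98.08 dB; oversampled SQNR = 113.13 dB


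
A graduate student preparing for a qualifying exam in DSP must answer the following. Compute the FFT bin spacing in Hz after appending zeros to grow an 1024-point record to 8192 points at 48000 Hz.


Frequency resolution after zero-padding:
N_padded = 1024 * 8 = 8192
df = fs / N_padded
   = 48000 / 8192
   = 5.8594 Hz

5.8594 Hz


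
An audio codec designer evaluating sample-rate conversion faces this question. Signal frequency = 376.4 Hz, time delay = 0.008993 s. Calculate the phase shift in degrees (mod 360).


Phase shift from frequency and time delay:
phi = 360 * f * t_delay
    = 360 * 376.4 * 0.008993
    = 1218.59 degrees
    mod 360 = 138.59 degrees

138.59 degrees


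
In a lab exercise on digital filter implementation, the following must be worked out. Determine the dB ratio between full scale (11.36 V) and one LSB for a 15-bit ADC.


Dynamic range from full-scale to LSB:
V_min = V_max / 2^bits = 11.36 / 2^15
DR = 20 * log10(V_max / V_min)
   = 20 * log10(2^15)
   = 20 * 15 * log10(2)
   = 90.31 dB

90.31 dB


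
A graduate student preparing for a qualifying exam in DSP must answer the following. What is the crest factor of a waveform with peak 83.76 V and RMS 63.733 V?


Crest factor is the ratio of peak to RMS:
CF = V_peak / V_rms
   = 83.76 / 63.733
   = 1.3142

1.3142


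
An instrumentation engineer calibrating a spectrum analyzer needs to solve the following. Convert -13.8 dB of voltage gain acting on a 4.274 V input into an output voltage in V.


Output voltage from dB gain:
V_out = V_in * 10^(gain_dB / 20)
      = 4.274 * 10^(-13.8 / 20)
      = 4.274 * 0.204174
      = 0.8726 V

0.8726 V


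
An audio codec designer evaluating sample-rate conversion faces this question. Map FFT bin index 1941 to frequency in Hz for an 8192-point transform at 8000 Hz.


Frequency of DFT bin k:
f_k = k * fs / N
    = 1941 * 8000 / 8192
    = 15528000 / 8192
    = 1895.508 Hz

1895.508 Hz


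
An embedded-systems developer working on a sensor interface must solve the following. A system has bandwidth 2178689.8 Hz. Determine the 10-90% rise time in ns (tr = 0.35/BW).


Rise time from bandwidth relationship:
tr = 0.35 / BW
   = 0.35 / 2178689.8
   = 1.60647009e-07 s
   = 160.647 ns

160.647 ns


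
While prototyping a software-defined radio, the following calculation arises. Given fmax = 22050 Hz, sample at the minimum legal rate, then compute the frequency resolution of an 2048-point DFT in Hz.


Step 1 — Nyquist sampling rate:
fs = 2 * fmax = 2 * 22050 = 44100 Hz

Step 2 — DFT bin spacing:
df = fs / N = 44100 / 2048 = 21.5332 Hz

21.5332 Hz
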